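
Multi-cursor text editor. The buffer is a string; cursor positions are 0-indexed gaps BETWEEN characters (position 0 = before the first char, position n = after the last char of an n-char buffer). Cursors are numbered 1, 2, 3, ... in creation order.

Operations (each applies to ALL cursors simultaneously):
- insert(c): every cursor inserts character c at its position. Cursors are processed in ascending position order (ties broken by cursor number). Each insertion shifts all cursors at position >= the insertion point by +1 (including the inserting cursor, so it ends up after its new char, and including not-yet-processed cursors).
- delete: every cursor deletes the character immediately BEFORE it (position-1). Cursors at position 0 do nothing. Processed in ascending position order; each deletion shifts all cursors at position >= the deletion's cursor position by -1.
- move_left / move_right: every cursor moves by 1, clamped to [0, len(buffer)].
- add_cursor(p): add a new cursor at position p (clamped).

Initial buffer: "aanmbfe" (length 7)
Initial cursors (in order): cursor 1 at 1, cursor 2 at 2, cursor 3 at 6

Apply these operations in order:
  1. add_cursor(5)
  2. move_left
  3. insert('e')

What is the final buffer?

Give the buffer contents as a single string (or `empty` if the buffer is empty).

Answer: eaeanmebefe

Derivation:
After op 1 (add_cursor(5)): buffer="aanmbfe" (len 7), cursors c1@1 c2@2 c4@5 c3@6, authorship .......
After op 2 (move_left): buffer="aanmbfe" (len 7), cursors c1@0 c2@1 c4@4 c3@5, authorship .......
After op 3 (insert('e')): buffer="eaeanmebefe" (len 11), cursors c1@1 c2@3 c4@7 c3@9, authorship 1.2...4.3..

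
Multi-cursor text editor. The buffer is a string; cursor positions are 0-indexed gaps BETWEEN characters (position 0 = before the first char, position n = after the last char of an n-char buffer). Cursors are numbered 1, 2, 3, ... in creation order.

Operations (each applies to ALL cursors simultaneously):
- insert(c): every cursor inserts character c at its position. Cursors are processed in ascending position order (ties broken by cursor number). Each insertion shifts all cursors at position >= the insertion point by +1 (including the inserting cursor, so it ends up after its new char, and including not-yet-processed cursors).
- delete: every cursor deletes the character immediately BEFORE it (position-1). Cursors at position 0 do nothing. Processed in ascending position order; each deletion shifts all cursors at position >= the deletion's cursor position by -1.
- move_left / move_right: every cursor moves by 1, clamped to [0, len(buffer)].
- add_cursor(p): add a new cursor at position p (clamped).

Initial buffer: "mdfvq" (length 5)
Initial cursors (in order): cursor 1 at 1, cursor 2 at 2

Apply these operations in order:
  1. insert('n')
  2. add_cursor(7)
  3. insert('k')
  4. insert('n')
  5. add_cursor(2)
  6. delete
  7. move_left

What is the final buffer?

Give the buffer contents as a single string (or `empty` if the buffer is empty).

After op 1 (insert('n')): buffer="mndnfvq" (len 7), cursors c1@2 c2@4, authorship .1.2...
After op 2 (add_cursor(7)): buffer="mndnfvq" (len 7), cursors c1@2 c2@4 c3@7, authorship .1.2...
After op 3 (insert('k')): buffer="mnkdnkfvqk" (len 10), cursors c1@3 c2@6 c3@10, authorship .11.22...3
After op 4 (insert('n')): buffer="mnkndnknfvqkn" (len 13), cursors c1@4 c2@8 c3@13, authorship .111.222...33
After op 5 (add_cursor(2)): buffer="mnkndnknfvqkn" (len 13), cursors c4@2 c1@4 c2@8 c3@13, authorship .111.222...33
After op 6 (delete): buffer="mkdnkfvqk" (len 9), cursors c4@1 c1@2 c2@5 c3@9, authorship .1.22...3
After op 7 (move_left): buffer="mkdnkfvqk" (len 9), cursors c4@0 c1@1 c2@4 c3@8, authorship .1.22...3

Answer: mkdnkfvqk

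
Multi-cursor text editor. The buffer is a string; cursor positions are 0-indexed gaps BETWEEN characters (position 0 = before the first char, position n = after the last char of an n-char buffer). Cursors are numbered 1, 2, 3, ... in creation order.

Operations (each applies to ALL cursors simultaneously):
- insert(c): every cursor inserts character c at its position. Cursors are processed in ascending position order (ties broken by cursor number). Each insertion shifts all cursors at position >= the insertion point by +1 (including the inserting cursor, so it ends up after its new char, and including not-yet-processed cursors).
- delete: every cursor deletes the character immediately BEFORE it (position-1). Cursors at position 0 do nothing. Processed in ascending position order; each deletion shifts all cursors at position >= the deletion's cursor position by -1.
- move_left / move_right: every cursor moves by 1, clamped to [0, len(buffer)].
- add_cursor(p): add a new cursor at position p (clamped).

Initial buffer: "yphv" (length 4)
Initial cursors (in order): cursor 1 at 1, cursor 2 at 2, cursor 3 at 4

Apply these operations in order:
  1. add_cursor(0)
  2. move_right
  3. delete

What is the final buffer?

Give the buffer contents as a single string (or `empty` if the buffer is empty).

Answer: empty

Derivation:
After op 1 (add_cursor(0)): buffer="yphv" (len 4), cursors c4@0 c1@1 c2@2 c3@4, authorship ....
After op 2 (move_right): buffer="yphv" (len 4), cursors c4@1 c1@2 c2@3 c3@4, authorship ....
After op 3 (delete): buffer="" (len 0), cursors c1@0 c2@0 c3@0 c4@0, authorship 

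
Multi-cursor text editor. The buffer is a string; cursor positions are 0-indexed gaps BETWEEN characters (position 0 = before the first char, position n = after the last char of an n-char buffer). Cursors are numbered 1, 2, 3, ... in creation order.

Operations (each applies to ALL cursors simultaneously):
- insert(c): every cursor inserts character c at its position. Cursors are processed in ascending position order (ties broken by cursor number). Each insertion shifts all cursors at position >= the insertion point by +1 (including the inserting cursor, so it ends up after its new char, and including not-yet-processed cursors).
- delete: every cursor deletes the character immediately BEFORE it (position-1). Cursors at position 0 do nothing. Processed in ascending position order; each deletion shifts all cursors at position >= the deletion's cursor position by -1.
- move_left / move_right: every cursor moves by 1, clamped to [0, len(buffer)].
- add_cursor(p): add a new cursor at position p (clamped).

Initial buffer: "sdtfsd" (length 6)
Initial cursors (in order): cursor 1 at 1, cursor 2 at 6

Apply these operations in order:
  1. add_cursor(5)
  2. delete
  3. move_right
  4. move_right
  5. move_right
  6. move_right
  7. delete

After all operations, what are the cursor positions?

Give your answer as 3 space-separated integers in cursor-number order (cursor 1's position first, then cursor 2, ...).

After op 1 (add_cursor(5)): buffer="sdtfsd" (len 6), cursors c1@1 c3@5 c2@6, authorship ......
After op 2 (delete): buffer="dtf" (len 3), cursors c1@0 c2@3 c3@3, authorship ...
After op 3 (move_right): buffer="dtf" (len 3), cursors c1@1 c2@3 c3@3, authorship ...
After op 4 (move_right): buffer="dtf" (len 3), cursors c1@2 c2@3 c3@3, authorship ...
After op 5 (move_right): buffer="dtf" (len 3), cursors c1@3 c2@3 c3@3, authorship ...
After op 6 (move_right): buffer="dtf" (len 3), cursors c1@3 c2@3 c3@3, authorship ...
After op 7 (delete): buffer="" (len 0), cursors c1@0 c2@0 c3@0, authorship 

Answer: 0 0 0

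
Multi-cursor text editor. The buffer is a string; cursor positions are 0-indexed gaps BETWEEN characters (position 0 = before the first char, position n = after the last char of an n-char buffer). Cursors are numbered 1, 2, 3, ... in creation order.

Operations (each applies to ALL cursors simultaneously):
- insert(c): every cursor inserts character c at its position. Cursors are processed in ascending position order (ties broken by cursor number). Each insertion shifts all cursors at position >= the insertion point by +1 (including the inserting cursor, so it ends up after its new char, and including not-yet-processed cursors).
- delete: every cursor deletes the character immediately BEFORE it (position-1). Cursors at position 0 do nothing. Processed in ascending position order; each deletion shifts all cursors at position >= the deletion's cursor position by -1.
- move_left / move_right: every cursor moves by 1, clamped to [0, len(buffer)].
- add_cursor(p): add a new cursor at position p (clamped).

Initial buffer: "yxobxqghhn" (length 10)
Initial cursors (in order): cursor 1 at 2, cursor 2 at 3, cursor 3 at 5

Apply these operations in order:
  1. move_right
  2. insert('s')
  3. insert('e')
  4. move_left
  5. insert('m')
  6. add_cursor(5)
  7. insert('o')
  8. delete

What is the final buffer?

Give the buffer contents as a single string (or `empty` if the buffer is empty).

Answer: yxosmebsmexqsmeghhn

Derivation:
After op 1 (move_right): buffer="yxobxqghhn" (len 10), cursors c1@3 c2@4 c3@6, authorship ..........
After op 2 (insert('s')): buffer="yxosbsxqsghhn" (len 13), cursors c1@4 c2@6 c3@9, authorship ...1.2..3....
After op 3 (insert('e')): buffer="yxosebsexqseghhn" (len 16), cursors c1@5 c2@8 c3@12, authorship ...11.22..33....
After op 4 (move_left): buffer="yxosebsexqseghhn" (len 16), cursors c1@4 c2@7 c3@11, authorship ...11.22..33....
After op 5 (insert('m')): buffer="yxosmebsmexqsmeghhn" (len 19), cursors c1@5 c2@9 c3@14, authorship ...111.222..333....
After op 6 (add_cursor(5)): buffer="yxosmebsmexqsmeghhn" (len 19), cursors c1@5 c4@5 c2@9 c3@14, authorship ...111.222..333....
After op 7 (insert('o')): buffer="yxosmooebsmoexqsmoeghhn" (len 23), cursors c1@7 c4@7 c2@12 c3@18, authorship ...11141.2222..3333....
After op 8 (delete): buffer="yxosmebsmexqsmeghhn" (len 19), cursors c1@5 c4@5 c2@9 c3@14, authorship ...111.222..333....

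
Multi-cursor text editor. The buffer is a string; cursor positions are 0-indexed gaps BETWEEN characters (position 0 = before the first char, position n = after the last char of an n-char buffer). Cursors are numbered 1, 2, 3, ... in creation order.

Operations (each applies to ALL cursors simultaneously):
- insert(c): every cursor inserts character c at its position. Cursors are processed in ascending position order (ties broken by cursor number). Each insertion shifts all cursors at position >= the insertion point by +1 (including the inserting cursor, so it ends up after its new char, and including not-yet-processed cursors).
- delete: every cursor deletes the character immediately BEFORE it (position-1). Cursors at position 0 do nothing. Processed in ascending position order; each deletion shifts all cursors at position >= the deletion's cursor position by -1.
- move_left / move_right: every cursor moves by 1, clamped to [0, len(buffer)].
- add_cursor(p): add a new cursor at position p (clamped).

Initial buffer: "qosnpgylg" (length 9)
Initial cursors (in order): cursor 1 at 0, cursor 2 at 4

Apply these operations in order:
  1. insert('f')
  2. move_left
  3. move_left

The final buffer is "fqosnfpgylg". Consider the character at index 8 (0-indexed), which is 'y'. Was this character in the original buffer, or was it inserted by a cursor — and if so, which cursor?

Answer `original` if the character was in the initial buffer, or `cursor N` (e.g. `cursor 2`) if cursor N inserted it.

Answer: original

Derivation:
After op 1 (insert('f')): buffer="fqosnfpgylg" (len 11), cursors c1@1 c2@6, authorship 1....2.....
After op 2 (move_left): buffer="fqosnfpgylg" (len 11), cursors c1@0 c2@5, authorship 1....2.....
After op 3 (move_left): buffer="fqosnfpgylg" (len 11), cursors c1@0 c2@4, authorship 1....2.....
Authorship (.=original, N=cursor N): 1 . . . . 2 . . . . .
Index 8: author = original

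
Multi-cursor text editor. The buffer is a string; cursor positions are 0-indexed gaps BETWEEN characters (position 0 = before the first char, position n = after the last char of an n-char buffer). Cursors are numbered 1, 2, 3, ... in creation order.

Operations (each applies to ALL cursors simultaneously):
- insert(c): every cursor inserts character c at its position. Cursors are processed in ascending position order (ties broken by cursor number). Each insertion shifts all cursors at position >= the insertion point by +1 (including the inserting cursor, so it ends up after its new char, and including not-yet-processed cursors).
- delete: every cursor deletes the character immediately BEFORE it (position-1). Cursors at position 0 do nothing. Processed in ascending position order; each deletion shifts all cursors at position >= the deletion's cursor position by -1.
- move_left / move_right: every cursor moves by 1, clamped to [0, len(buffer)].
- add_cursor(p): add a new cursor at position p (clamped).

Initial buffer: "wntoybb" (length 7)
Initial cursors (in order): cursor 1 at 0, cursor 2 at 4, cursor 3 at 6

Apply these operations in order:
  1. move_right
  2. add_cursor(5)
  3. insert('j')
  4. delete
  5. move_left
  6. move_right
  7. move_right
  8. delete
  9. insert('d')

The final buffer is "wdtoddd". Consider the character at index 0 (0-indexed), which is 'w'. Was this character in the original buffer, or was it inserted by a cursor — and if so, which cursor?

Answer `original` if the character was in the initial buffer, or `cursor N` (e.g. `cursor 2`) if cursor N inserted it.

After op 1 (move_right): buffer="wntoybb" (len 7), cursors c1@1 c2@5 c3@7, authorship .......
After op 2 (add_cursor(5)): buffer="wntoybb" (len 7), cursors c1@1 c2@5 c4@5 c3@7, authorship .......
After op 3 (insert('j')): buffer="wjntoyjjbbj" (len 11), cursors c1@2 c2@8 c4@8 c3@11, authorship .1....24..3
After op 4 (delete): buffer="wntoybb" (len 7), cursors c1@1 c2@5 c4@5 c3@7, authorship .......
After op 5 (move_left): buffer="wntoybb" (len 7), cursors c1@0 c2@4 c4@4 c3@6, authorship .......
After op 6 (move_right): buffer="wntoybb" (len 7), cursors c1@1 c2@5 c4@5 c3@7, authorship .......
After op 7 (move_right): buffer="wntoybb" (len 7), cursors c1@2 c2@6 c4@6 c3@7, authorship .......
After op 8 (delete): buffer="wto" (len 3), cursors c1@1 c2@3 c3@3 c4@3, authorship ...
After op 9 (insert('d')): buffer="wdtoddd" (len 7), cursors c1@2 c2@7 c3@7 c4@7, authorship .1..234
Authorship (.=original, N=cursor N): . 1 . . 2 3 4
Index 0: author = original

Answer: original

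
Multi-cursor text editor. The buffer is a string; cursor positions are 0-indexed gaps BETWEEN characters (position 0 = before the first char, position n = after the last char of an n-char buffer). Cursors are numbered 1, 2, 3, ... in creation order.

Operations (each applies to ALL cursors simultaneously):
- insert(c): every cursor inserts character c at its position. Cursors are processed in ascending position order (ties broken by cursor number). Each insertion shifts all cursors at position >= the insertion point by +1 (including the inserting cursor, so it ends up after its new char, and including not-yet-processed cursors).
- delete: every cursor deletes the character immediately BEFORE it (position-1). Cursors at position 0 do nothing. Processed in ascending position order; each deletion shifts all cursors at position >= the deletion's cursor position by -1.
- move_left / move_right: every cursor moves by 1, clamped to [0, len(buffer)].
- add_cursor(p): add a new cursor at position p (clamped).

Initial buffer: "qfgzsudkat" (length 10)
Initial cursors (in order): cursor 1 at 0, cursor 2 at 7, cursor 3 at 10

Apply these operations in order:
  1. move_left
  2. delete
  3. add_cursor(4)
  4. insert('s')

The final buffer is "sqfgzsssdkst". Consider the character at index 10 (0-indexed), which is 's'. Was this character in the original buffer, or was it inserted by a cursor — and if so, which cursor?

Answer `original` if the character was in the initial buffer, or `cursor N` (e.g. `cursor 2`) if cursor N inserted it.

Answer: cursor 3

Derivation:
After op 1 (move_left): buffer="qfgzsudkat" (len 10), cursors c1@0 c2@6 c3@9, authorship ..........
After op 2 (delete): buffer="qfgzsdkt" (len 8), cursors c1@0 c2@5 c3@7, authorship ........
After op 3 (add_cursor(4)): buffer="qfgzsdkt" (len 8), cursors c1@0 c4@4 c2@5 c3@7, authorship ........
After op 4 (insert('s')): buffer="sqfgzsssdkst" (len 12), cursors c1@1 c4@6 c2@8 c3@11, authorship 1....4.2..3.
Authorship (.=original, N=cursor N): 1 . . . . 4 . 2 . . 3 .
Index 10: author = 3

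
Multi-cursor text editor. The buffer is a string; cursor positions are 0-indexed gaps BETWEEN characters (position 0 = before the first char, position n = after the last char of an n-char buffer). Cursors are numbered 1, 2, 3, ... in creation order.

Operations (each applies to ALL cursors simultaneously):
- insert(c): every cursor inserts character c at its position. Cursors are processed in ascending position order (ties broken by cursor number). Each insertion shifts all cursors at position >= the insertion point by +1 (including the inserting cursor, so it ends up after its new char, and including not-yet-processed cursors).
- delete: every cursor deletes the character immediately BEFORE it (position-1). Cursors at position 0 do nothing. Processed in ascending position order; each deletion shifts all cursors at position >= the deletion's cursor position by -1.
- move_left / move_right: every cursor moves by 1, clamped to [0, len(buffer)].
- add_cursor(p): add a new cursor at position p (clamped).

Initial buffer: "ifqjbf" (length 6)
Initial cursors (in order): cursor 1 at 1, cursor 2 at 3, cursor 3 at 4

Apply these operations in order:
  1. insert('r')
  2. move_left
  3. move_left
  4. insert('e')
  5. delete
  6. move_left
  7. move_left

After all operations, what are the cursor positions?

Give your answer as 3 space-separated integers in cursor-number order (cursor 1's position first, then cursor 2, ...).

After op 1 (insert('r')): buffer="irfqrjrbf" (len 9), cursors c1@2 c2@5 c3@7, authorship .1..2.3..
After op 2 (move_left): buffer="irfqrjrbf" (len 9), cursors c1@1 c2@4 c3@6, authorship .1..2.3..
After op 3 (move_left): buffer="irfqrjrbf" (len 9), cursors c1@0 c2@3 c3@5, authorship .1..2.3..
After op 4 (insert('e')): buffer="eirfeqrejrbf" (len 12), cursors c1@1 c2@5 c3@8, authorship 1.1.2.23.3..
After op 5 (delete): buffer="irfqrjrbf" (len 9), cursors c1@0 c2@3 c3@5, authorship .1..2.3..
After op 6 (move_left): buffer="irfqrjrbf" (len 9), cursors c1@0 c2@2 c3@4, authorship .1..2.3..
After op 7 (move_left): buffer="irfqrjrbf" (len 9), cursors c1@0 c2@1 c3@3, authorship .1..2.3..

Answer: 0 1 3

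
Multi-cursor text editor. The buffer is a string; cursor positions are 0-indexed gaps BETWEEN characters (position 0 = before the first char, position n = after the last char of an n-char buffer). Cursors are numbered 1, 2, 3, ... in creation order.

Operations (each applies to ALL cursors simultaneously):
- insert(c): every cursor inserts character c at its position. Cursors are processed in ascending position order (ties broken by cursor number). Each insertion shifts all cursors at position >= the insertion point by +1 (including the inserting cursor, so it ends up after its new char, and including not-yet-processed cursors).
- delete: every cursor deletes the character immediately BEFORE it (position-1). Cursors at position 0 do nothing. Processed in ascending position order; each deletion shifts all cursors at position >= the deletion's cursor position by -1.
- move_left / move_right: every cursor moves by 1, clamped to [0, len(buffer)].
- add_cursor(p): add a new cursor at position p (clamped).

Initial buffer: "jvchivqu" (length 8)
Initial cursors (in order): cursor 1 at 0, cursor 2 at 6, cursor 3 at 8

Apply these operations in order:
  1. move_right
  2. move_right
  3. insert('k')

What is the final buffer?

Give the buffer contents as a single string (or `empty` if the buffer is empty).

Answer: jvkchivqukk

Derivation:
After op 1 (move_right): buffer="jvchivqu" (len 8), cursors c1@1 c2@7 c3@8, authorship ........
After op 2 (move_right): buffer="jvchivqu" (len 8), cursors c1@2 c2@8 c3@8, authorship ........
After op 3 (insert('k')): buffer="jvkchivqukk" (len 11), cursors c1@3 c2@11 c3@11, authorship ..1......23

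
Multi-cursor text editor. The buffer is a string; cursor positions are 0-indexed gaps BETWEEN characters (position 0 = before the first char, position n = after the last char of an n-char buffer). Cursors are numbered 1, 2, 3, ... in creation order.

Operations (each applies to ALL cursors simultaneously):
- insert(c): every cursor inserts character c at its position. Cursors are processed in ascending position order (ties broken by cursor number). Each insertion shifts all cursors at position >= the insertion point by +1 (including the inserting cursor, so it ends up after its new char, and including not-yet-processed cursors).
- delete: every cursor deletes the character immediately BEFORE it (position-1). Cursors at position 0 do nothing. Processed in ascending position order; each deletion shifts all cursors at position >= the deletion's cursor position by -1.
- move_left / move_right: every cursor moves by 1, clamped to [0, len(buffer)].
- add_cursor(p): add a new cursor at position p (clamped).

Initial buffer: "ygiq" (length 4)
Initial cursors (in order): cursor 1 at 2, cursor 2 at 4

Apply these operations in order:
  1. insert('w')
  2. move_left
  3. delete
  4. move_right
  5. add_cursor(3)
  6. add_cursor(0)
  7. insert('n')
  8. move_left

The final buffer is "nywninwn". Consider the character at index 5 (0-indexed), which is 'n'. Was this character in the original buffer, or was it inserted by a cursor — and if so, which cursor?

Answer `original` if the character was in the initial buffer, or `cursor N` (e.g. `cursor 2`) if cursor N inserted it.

After op 1 (insert('w')): buffer="ygwiqw" (len 6), cursors c1@3 c2@6, authorship ..1..2
After op 2 (move_left): buffer="ygwiqw" (len 6), cursors c1@2 c2@5, authorship ..1..2
After op 3 (delete): buffer="ywiw" (len 4), cursors c1@1 c2@3, authorship .1.2
After op 4 (move_right): buffer="ywiw" (len 4), cursors c1@2 c2@4, authorship .1.2
After op 5 (add_cursor(3)): buffer="ywiw" (len 4), cursors c1@2 c3@3 c2@4, authorship .1.2
After op 6 (add_cursor(0)): buffer="ywiw" (len 4), cursors c4@0 c1@2 c3@3 c2@4, authorship .1.2
After op 7 (insert('n')): buffer="nywninwn" (len 8), cursors c4@1 c1@4 c3@6 c2@8, authorship 4.11.322
After op 8 (move_left): buffer="nywninwn" (len 8), cursors c4@0 c1@3 c3@5 c2@7, authorship 4.11.322
Authorship (.=original, N=cursor N): 4 . 1 1 . 3 2 2
Index 5: author = 3

Answer: cursor 3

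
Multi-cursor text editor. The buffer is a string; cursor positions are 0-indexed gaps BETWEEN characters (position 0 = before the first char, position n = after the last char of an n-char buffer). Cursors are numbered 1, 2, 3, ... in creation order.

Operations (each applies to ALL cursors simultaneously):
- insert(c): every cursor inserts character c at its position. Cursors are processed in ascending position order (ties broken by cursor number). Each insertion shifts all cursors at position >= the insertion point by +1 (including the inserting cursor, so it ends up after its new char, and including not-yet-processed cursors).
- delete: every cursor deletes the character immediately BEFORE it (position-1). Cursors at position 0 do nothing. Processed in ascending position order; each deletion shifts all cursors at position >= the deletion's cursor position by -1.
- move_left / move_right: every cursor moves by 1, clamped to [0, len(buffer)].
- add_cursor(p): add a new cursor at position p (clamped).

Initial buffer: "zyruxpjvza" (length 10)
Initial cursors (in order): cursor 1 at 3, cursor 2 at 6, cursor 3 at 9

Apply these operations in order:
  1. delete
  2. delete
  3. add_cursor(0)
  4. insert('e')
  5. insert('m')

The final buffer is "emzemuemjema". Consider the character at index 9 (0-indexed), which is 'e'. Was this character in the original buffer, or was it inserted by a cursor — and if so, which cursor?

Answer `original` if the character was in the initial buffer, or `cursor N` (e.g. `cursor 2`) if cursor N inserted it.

After op 1 (delete): buffer="zyuxjva" (len 7), cursors c1@2 c2@4 c3@6, authorship .......
After op 2 (delete): buffer="zuja" (len 4), cursors c1@1 c2@2 c3@3, authorship ....
After op 3 (add_cursor(0)): buffer="zuja" (len 4), cursors c4@0 c1@1 c2@2 c3@3, authorship ....
After op 4 (insert('e')): buffer="ezeuejea" (len 8), cursors c4@1 c1@3 c2@5 c3@7, authorship 4.1.2.3.
After op 5 (insert('m')): buffer="emzemuemjema" (len 12), cursors c4@2 c1@5 c2@8 c3@11, authorship 44.11.22.33.
Authorship (.=original, N=cursor N): 4 4 . 1 1 . 2 2 . 3 3 .
Index 9: author = 3

Answer: cursor 3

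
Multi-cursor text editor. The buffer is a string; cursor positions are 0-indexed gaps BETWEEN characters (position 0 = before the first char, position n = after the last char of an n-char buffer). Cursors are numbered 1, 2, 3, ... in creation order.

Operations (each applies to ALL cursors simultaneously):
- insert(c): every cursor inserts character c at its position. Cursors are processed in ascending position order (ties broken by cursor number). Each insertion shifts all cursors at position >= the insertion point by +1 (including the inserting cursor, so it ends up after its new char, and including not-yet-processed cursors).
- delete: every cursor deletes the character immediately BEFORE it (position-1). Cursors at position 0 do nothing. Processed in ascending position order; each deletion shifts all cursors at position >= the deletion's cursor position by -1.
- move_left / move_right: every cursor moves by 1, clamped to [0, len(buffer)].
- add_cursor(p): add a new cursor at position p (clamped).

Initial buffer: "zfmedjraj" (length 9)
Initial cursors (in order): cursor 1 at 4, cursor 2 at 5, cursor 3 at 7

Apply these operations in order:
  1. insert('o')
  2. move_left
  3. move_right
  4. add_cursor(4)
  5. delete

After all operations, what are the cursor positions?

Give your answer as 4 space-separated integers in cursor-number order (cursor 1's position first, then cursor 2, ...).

Answer: 3 4 6 3

Derivation:
After op 1 (insert('o')): buffer="zfmeodojroaj" (len 12), cursors c1@5 c2@7 c3@10, authorship ....1.2..3..
After op 2 (move_left): buffer="zfmeodojroaj" (len 12), cursors c1@4 c2@6 c3@9, authorship ....1.2..3..
After op 3 (move_right): buffer="zfmeodojroaj" (len 12), cursors c1@5 c2@7 c3@10, authorship ....1.2..3..
After op 4 (add_cursor(4)): buffer="zfmeodojroaj" (len 12), cursors c4@4 c1@5 c2@7 c3@10, authorship ....1.2..3..
After op 5 (delete): buffer="zfmdjraj" (len 8), cursors c1@3 c4@3 c2@4 c3@6, authorship ........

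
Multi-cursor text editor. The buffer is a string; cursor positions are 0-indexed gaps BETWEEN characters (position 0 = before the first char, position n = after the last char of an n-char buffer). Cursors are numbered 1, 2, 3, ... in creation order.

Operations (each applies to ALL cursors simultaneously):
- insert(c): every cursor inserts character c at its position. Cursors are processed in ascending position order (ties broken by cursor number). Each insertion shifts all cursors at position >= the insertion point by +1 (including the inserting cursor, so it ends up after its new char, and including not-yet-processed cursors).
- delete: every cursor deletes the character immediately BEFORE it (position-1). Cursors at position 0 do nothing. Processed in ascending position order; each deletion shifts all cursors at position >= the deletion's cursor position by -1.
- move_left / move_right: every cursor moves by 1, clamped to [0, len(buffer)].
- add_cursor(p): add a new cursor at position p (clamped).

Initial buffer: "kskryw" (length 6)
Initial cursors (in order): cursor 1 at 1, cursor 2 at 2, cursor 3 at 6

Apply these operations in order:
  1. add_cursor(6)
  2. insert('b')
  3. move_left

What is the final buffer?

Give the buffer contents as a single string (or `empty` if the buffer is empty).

Answer: kbsbkrywbb

Derivation:
After op 1 (add_cursor(6)): buffer="kskryw" (len 6), cursors c1@1 c2@2 c3@6 c4@6, authorship ......
After op 2 (insert('b')): buffer="kbsbkrywbb" (len 10), cursors c1@2 c2@4 c3@10 c4@10, authorship .1.2....34
After op 3 (move_left): buffer="kbsbkrywbb" (len 10), cursors c1@1 c2@3 c3@9 c4@9, authorship .1.2....34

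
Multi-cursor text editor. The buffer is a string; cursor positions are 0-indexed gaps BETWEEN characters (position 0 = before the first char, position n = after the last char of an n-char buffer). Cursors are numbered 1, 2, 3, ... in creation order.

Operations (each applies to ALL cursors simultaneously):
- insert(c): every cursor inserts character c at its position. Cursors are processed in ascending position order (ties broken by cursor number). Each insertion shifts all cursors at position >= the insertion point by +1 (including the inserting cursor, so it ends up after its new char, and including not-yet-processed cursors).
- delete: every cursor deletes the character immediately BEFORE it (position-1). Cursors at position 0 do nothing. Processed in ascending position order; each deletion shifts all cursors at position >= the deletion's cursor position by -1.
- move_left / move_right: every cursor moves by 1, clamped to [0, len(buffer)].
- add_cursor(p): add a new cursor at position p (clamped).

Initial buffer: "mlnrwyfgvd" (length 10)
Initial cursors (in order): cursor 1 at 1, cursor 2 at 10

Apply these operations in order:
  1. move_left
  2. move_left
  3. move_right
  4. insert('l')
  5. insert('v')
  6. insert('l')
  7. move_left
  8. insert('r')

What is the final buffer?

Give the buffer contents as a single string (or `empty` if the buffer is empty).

Answer: mlvrllnrwyfgvlvrld

Derivation:
After op 1 (move_left): buffer="mlnrwyfgvd" (len 10), cursors c1@0 c2@9, authorship ..........
After op 2 (move_left): buffer="mlnrwyfgvd" (len 10), cursors c1@0 c2@8, authorship ..........
After op 3 (move_right): buffer="mlnrwyfgvd" (len 10), cursors c1@1 c2@9, authorship ..........
After op 4 (insert('l')): buffer="mllnrwyfgvld" (len 12), cursors c1@2 c2@11, authorship .1........2.
After op 5 (insert('v')): buffer="mlvlnrwyfgvlvd" (len 14), cursors c1@3 c2@13, authorship .11........22.
After op 6 (insert('l')): buffer="mlvllnrwyfgvlvld" (len 16), cursors c1@4 c2@15, authorship .111........222.
After op 7 (move_left): buffer="mlvllnrwyfgvlvld" (len 16), cursors c1@3 c2@14, authorship .111........222.
After op 8 (insert('r')): buffer="mlvrllnrwyfgvlvrld" (len 18), cursors c1@4 c2@16, authorship .1111........2222.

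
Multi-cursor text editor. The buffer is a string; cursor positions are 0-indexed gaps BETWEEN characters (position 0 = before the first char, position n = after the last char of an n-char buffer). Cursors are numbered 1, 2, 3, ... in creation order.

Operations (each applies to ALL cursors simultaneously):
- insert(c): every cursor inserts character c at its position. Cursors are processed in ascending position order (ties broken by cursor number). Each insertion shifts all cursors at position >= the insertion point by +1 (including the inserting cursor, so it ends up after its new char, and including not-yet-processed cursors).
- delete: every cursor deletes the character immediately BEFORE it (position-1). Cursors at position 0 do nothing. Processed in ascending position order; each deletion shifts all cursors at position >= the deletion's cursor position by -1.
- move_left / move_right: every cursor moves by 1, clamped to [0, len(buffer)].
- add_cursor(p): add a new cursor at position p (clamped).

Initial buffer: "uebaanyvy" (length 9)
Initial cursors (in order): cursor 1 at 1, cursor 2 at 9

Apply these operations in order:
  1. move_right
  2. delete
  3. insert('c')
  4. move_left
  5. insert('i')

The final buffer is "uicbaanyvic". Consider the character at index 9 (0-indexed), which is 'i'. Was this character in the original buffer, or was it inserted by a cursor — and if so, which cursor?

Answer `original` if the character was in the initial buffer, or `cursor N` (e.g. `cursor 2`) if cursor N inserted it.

After op 1 (move_right): buffer="uebaanyvy" (len 9), cursors c1@2 c2@9, authorship .........
After op 2 (delete): buffer="ubaanyv" (len 7), cursors c1@1 c2@7, authorship .......
After op 3 (insert('c')): buffer="ucbaanyvc" (len 9), cursors c1@2 c2@9, authorship .1......2
After op 4 (move_left): buffer="ucbaanyvc" (len 9), cursors c1@1 c2@8, authorship .1......2
After op 5 (insert('i')): buffer="uicbaanyvic" (len 11), cursors c1@2 c2@10, authorship .11......22
Authorship (.=original, N=cursor N): . 1 1 . . . . . . 2 2
Index 9: author = 2

Answer: cursor 2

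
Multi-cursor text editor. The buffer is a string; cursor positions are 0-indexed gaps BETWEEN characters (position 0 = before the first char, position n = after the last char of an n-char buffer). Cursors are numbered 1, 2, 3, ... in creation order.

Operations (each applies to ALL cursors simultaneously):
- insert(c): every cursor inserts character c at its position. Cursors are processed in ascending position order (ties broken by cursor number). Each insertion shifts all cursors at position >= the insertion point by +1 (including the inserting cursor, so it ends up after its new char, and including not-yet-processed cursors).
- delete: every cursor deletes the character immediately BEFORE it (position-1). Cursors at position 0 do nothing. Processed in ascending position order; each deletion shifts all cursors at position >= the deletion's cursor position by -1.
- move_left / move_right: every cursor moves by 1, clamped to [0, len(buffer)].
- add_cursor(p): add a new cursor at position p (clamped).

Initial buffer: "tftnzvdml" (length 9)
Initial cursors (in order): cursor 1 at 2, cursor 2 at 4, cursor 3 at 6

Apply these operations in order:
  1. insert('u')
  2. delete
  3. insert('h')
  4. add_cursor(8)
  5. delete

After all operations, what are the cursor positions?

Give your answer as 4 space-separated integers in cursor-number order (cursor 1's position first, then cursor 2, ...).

After op 1 (insert('u')): buffer="tfutnuzvudml" (len 12), cursors c1@3 c2@6 c3@9, authorship ..1..2..3...
After op 2 (delete): buffer="tftnzvdml" (len 9), cursors c1@2 c2@4 c3@6, authorship .........
After op 3 (insert('h')): buffer="tfhtnhzvhdml" (len 12), cursors c1@3 c2@6 c3@9, authorship ..1..2..3...
After op 4 (add_cursor(8)): buffer="tfhtnhzvhdml" (len 12), cursors c1@3 c2@6 c4@8 c3@9, authorship ..1..2..3...
After op 5 (delete): buffer="tftnzdml" (len 8), cursors c1@2 c2@4 c3@5 c4@5, authorship ........

Answer: 2 4 5 5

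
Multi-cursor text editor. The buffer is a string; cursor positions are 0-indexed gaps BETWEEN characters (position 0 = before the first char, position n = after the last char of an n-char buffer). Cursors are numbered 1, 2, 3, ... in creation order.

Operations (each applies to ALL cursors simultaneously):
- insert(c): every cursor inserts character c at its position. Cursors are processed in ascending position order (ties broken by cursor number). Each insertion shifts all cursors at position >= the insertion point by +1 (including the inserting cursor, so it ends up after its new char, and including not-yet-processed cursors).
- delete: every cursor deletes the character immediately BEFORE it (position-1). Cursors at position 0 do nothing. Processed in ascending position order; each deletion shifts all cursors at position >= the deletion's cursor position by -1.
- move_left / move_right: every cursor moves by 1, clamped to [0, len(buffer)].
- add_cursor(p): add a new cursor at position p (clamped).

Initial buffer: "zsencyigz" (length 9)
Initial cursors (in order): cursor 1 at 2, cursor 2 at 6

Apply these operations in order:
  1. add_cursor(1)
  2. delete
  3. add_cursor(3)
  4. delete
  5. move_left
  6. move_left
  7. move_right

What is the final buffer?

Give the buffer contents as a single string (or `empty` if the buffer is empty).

Answer: eigz

Derivation:
After op 1 (add_cursor(1)): buffer="zsencyigz" (len 9), cursors c3@1 c1@2 c2@6, authorship .........
After op 2 (delete): buffer="encigz" (len 6), cursors c1@0 c3@0 c2@3, authorship ......
After op 3 (add_cursor(3)): buffer="encigz" (len 6), cursors c1@0 c3@0 c2@3 c4@3, authorship ......
After op 4 (delete): buffer="eigz" (len 4), cursors c1@0 c3@0 c2@1 c4@1, authorship ....
After op 5 (move_left): buffer="eigz" (len 4), cursors c1@0 c2@0 c3@0 c4@0, authorship ....
After op 6 (move_left): buffer="eigz" (len 4), cursors c1@0 c2@0 c3@0 c4@0, authorship ....
After op 7 (move_right): buffer="eigz" (len 4), cursors c1@1 c2@1 c3@1 c4@1, authorship ....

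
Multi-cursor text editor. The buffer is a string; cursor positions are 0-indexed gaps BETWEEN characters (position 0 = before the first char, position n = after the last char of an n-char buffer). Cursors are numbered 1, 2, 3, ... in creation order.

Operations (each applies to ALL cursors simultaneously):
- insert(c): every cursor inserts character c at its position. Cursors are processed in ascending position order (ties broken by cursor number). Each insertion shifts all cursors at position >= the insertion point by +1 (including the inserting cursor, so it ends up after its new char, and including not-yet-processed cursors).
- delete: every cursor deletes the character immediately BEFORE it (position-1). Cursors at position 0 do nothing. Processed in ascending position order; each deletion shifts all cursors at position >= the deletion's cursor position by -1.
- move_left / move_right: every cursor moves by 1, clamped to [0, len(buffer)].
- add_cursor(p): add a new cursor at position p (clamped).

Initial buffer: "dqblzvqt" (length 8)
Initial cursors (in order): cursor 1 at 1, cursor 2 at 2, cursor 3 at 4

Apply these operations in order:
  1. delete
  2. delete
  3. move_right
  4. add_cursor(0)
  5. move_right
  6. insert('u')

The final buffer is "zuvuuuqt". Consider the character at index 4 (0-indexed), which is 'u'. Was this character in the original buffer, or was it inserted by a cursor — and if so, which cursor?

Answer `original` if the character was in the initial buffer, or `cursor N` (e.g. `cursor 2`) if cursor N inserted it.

After op 1 (delete): buffer="bzvqt" (len 5), cursors c1@0 c2@0 c3@1, authorship .....
After op 2 (delete): buffer="zvqt" (len 4), cursors c1@0 c2@0 c3@0, authorship ....
After op 3 (move_right): buffer="zvqt" (len 4), cursors c1@1 c2@1 c3@1, authorship ....
After op 4 (add_cursor(0)): buffer="zvqt" (len 4), cursors c4@0 c1@1 c2@1 c3@1, authorship ....
After op 5 (move_right): buffer="zvqt" (len 4), cursors c4@1 c1@2 c2@2 c3@2, authorship ....
After op 6 (insert('u')): buffer="zuvuuuqt" (len 8), cursors c4@2 c1@6 c2@6 c3@6, authorship .4.123..
Authorship (.=original, N=cursor N): . 4 . 1 2 3 . .
Index 4: author = 2

Answer: cursor 2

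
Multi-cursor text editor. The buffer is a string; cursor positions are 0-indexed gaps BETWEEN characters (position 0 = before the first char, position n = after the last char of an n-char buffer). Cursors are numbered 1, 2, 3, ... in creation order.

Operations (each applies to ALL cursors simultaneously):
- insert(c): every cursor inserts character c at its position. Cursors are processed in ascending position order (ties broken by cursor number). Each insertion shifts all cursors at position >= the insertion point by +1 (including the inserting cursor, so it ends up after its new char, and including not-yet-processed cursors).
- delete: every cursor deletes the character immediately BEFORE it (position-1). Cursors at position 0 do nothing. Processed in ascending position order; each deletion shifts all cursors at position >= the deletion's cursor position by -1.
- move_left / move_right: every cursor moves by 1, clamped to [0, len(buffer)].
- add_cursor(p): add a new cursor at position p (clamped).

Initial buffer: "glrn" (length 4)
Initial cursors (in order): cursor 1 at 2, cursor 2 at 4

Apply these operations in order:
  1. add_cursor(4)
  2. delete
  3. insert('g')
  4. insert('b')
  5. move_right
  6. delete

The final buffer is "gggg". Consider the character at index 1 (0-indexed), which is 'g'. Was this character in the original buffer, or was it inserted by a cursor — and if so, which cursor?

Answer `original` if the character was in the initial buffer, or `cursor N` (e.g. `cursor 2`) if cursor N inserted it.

After op 1 (add_cursor(4)): buffer="glrn" (len 4), cursors c1@2 c2@4 c3@4, authorship ....
After op 2 (delete): buffer="g" (len 1), cursors c1@1 c2@1 c3@1, authorship .
After op 3 (insert('g')): buffer="gggg" (len 4), cursors c1@4 c2@4 c3@4, authorship .123
After op 4 (insert('b')): buffer="ggggbbb" (len 7), cursors c1@7 c2@7 c3@7, authorship .123123
After op 5 (move_right): buffer="ggggbbb" (len 7), cursors c1@7 c2@7 c3@7, authorship .123123
After op 6 (delete): buffer="gggg" (len 4), cursors c1@4 c2@4 c3@4, authorship .123
Authorship (.=original, N=cursor N): . 1 2 3
Index 1: author = 1

Answer: cursor 1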